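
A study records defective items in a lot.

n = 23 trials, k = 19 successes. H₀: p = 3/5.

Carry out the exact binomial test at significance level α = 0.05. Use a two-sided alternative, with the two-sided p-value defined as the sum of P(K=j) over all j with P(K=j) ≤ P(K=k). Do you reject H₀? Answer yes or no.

reject H₀: yes

Exact binomial: n=23, k=19, p₀=3/5=0.6000
P(X=j) = C(n,j)·p₀^j·(1−p₀)^(n−j); p = Σ P(X=j) over j with P(X=j) ≤ P(X=19)
p-value (two-sided) = 0.03179
At α=0.05: p < α → reject H₀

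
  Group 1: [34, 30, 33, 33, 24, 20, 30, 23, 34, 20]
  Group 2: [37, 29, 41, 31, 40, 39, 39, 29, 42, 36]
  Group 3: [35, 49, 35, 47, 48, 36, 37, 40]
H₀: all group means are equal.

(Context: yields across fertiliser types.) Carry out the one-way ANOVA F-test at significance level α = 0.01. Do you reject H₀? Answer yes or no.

Group means [28.10, 36.30, 40.88], grand mean 34.679
SSB = Σnᵢ(x̄ᵢ−x̄)² = 766.232; SSW = ΣΣ(x−x̄ᵢ)² = 779.875
MSB = 766.232/2 = 383.1161; MSW = 779.875/25 = 31.1950
F = MSB/MSW = 12.2813
df = (2, 25)
p-value (upper-tail) = 0.00019
At α=0.01: p < α → reject H₀

reject H₀: yes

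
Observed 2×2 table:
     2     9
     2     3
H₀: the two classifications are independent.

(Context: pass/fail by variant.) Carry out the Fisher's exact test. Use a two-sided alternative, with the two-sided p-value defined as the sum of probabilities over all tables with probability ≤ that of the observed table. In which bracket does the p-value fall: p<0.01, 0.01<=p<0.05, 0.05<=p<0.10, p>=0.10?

Margins: r₁=11, r₂=5, c₁=4, c₂=12, n=16
p_obs = C(11,2)·C(5,2)/C(16,4); sum pmf over tables with pmf ≤ p_obs
p-value (two-sided) = 0.54670
→ bracket: p>=0.10

p-value bracket: p>=0.10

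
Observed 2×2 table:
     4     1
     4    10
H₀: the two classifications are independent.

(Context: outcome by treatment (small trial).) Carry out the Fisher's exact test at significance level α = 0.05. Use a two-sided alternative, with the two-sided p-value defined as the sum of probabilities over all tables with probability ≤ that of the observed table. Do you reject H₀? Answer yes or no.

Margins: r₁=5, r₂=14, c₁=8, c₂=11, n=19
p_obs = C(5,4)·C(14,4)/C(19,8); sum pmf over tables with pmf ≤ p_obs
p-value (two-sided) = 0.11077
At α=0.05: p ≥ α → fail to reject H₀

reject H₀: no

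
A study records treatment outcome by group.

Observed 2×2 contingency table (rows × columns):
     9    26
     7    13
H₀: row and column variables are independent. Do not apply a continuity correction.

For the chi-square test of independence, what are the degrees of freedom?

df = (r−1)(c−1) = (2−1)·(2−1) = 1

degrees of freedom = 1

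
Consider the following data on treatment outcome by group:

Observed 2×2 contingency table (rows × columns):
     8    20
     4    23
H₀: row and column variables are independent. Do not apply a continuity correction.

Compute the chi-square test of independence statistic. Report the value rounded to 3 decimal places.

test statistic = 1.525

Row totals [28, 27], col totals [12, 43], n=55
χ² = (8−6.11)²/6.11 + (20−21.89)²/21.89 + (4−5.89)²/5.89 + (23−21.11)²/21.11 = 1.5250
df = 1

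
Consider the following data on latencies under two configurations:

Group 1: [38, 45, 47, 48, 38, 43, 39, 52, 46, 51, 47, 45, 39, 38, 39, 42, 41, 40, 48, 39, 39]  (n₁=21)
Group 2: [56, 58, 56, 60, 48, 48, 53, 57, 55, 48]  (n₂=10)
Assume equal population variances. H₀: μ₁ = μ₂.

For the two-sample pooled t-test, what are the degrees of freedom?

degrees of freedom = 29

df = n₁ + n₂ − 2 = 21 + 10 − 2 = 29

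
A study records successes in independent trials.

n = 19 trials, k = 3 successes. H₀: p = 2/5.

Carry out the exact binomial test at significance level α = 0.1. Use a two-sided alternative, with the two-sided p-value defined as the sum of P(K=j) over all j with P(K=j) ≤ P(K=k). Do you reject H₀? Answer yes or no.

reject H₀: yes

Exact binomial: n=19, k=3, p₀=2/5=0.4000
P(X=j) = C(n,j)·p₀^j·(1−p₀)^(n−j); p = Σ P(X=j) over j with P(X=j) ≤ P(X=3)
p-value (two-sided) = 0.03452
At α=0.1: p < α → reject H₀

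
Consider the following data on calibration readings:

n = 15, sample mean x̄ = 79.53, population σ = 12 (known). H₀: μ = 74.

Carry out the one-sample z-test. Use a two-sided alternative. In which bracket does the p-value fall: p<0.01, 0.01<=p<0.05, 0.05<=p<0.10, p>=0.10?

p-value bracket: 0.05<=p<0.10

SE = σ/√n = 12/√15 = 3.0984
z = (x̄−μ₀)/SE = (79.53−74)/3.0984 = 1.7848
p-value (two-sided) = 0.07429
→ bracket: 0.05<=p<0.10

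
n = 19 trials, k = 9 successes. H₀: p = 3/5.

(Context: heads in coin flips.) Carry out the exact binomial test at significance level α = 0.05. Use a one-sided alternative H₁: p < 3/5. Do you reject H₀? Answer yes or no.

reject H₀: no

Exact binomial: n=19, k=9, p₀=3/5=0.6000
P(X≤9) from Σ C(n,i)·p₀^i·(1−p₀)^(n−i)
p-value (one-sided, H₁ less) = 0.18609
At α=0.05: p ≥ α → fail to reject H₀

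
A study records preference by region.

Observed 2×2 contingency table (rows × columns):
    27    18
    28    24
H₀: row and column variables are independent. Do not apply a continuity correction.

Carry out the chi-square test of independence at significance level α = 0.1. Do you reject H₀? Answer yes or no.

reject H₀: no

Row totals [45, 52], col totals [55, 42], n=97
χ² = (27−25.52)²/25.52 + (18−19.48)²/19.48 + (28−29.48)²/29.48 + (24−22.52)²/22.52 = 0.3721
df = 1
p-value (upper-tail) = 0.54186
At α=0.1: p ≥ α → fail to reject H₀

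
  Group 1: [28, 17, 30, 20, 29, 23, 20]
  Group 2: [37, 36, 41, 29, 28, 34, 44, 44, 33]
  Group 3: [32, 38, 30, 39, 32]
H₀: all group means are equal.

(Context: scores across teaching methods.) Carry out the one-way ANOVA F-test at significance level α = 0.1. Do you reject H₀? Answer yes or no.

reject H₀: yes

Group means [23.86, 36.22, 34.20], grand mean 31.619
SSB = Σnᵢ(x̄ᵢ−x̄)² = 645.740; SSW = ΣΣ(x−x̄ᵢ)² = 503.213
MSB = 645.740/2 = 322.8698; MSW = 503.213/18 = 27.9563
F = MSB/MSW = 11.5491
df = (2, 18)
p-value (upper-tail) = 0.00059
At α=0.1: p < α → reject H₀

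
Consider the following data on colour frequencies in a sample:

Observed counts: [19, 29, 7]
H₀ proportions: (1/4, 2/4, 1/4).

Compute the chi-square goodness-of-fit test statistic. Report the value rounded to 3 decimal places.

test statistic = 5.400

n = 55; E_i = n·p_i = [13.75, 27.50, 13.75]
χ² = (19−13.75)²/13.75 + (29−27.50)²/27.50 + (7−13.75)²/13.75 = 5.4000
df = 2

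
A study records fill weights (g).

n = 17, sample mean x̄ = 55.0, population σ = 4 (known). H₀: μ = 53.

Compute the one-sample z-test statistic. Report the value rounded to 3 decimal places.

test statistic = 2.062

SE = σ/√n = 4/√17 = 0.9701
z = (x̄−μ₀)/SE = (55.0−53)/0.9701 = 2.0616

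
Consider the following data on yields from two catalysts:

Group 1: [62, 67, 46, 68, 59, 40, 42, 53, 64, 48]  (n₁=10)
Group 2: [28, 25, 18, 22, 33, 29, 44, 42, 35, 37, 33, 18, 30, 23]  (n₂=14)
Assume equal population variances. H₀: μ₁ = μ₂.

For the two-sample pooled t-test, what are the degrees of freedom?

df = n₁ + n₂ − 2 = 10 + 14 − 2 = 22

degrees of freedom = 22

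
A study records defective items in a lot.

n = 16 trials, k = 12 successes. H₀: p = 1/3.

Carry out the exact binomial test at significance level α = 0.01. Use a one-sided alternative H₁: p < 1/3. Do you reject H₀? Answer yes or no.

reject H₀: no

Exact binomial: n=16, k=12, p₀=1/3=0.3333
P(X≤12) from Σ C(n,i)·p₀^i·(1−p₀)^(n−i)
p-value (one-sided, H₁ less) = 0.99988
At α=0.01: p ≥ α → fail to reject H₀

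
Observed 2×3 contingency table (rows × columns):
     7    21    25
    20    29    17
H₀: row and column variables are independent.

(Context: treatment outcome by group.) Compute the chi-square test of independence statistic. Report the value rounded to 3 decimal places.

Row totals [53, 66], col totals [27, 50, 42], n=119
χ² = (7−12.03)²/12.03 + (21−22.27)²/22.27 + (25−18.71)²/18.71 + (20−14.97)²/14.97 + (29−27.73)²/27.73 + (17−23.29)²/23.29 = 7.7352
df = 2

test statistic = 7.735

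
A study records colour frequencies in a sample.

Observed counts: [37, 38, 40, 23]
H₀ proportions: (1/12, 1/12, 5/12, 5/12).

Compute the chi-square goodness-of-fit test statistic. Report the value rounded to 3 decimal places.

test statistic = 143.635

n = 138; E_i = n·p_i = [11.50, 11.50, 57.50, 57.50]
χ² = (37−11.50)²/11.50 + (38−11.50)²/11.50 + (40−57.50)²/57.50 + (23−57.50)²/57.50 = 143.6348
df = 3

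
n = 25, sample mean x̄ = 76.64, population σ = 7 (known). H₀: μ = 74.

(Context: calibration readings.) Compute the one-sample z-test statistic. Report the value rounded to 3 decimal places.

test statistic = 1.886

SE = σ/√n = 7/√25 = 1.4000
z = (x̄−μ₀)/SE = (76.64−74)/1.4000 = 1.8857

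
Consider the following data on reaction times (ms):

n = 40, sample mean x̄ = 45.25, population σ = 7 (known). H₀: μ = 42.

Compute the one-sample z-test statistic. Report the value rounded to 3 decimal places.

SE = σ/√n = 7/√40 = 1.1068
z = (x̄−μ₀)/SE = (45.25−42)/1.1068 = 2.9364

test statistic = 2.936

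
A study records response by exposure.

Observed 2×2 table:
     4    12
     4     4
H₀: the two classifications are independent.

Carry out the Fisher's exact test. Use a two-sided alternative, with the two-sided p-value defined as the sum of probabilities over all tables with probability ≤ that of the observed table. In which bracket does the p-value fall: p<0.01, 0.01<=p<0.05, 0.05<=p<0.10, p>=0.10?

p-value bracket: p>=0.10

Margins: r₁=16, r₂=8, c₁=8, c₂=16, n=24
p_obs = C(16,4)·C(8,4)/C(24,8); sum pmf over tables with pmf ≤ p_obs
p-value (two-sided) = 0.36254
→ bracket: p>=0.10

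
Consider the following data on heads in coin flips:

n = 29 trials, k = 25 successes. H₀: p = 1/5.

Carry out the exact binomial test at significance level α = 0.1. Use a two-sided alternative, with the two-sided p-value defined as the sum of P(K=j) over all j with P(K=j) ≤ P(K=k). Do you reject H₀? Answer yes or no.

reject H₀: yes

Exact binomial: n=29, k=25, p₀=1/5=0.2000
P(X=j) = C(n,j)·p₀^j·(1−p₀)^(n−j); p = Σ P(X=j) over j with P(X=j) ≤ P(X=25)
p-value (two-sided) = 0.00000
At α=0.1: p < α → reject H₀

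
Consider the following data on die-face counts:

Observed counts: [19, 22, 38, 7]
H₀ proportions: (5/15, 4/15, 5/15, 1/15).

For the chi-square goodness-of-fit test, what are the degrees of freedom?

degrees of freedom = 3

df = k − 1 = 4 − 1 = 3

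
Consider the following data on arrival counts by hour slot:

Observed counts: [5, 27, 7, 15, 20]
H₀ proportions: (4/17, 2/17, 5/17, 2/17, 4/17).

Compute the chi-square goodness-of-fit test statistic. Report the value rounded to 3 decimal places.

test statistic = 62.241

n = 74; E_i = n·p_i = [17.41, 8.71, 21.76, 8.71, 17.41]
χ² = (5−17.41)²/17.41 + (27−8.71)²/8.71 + (7−21.76)²/21.76 + (15−8.71)²/8.71 + (20−17.41)²/17.41 = 62.2412
df = 4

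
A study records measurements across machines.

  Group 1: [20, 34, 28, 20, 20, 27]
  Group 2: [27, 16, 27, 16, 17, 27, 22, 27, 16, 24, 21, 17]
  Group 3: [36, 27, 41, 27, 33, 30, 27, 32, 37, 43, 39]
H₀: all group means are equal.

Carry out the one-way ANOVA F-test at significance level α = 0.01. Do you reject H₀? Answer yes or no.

Group means [24.83, 21.42, 33.82], grand mean 26.828
SSB = Σnᵢ(x̄ᵢ−x̄)² = 912.752; SSW = ΣΣ(x−x̄ᵢ)² = 763.386
MSB = 912.752/2 = 456.3758; MSW = 763.386/26 = 29.3610
F = MSB/MSW = 15.5436
df = (2, 26)
p-value (upper-tail) = 0.00004
At α=0.01: p < α → reject H₀

reject H₀: yes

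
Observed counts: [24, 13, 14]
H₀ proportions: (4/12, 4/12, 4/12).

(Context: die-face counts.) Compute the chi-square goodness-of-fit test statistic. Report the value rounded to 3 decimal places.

test statistic = 4.353

n = 51; E_i = n·p_i = [17.00, 17.00, 17.00]
χ² = (24−17.00)²/17.00 + (13−17.00)²/17.00 + (14−17.00)²/17.00 = 4.3529
df = 2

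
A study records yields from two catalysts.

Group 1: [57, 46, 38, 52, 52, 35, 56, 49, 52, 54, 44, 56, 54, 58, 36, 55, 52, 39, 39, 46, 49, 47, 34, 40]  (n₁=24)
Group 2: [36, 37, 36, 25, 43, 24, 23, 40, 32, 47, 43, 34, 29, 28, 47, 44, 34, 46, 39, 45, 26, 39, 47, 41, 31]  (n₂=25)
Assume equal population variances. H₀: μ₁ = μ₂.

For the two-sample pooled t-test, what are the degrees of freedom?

df = n₁ + n₂ − 2 = 24 + 25 − 2 = 47

degrees of freedom = 47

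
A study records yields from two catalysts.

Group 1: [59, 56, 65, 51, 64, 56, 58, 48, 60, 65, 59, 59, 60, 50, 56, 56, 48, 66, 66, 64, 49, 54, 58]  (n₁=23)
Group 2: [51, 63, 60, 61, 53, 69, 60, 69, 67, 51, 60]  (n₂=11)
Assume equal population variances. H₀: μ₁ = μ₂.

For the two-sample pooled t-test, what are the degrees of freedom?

df = n₁ + n₂ − 2 = 23 + 11 − 2 = 32

degrees of freedom = 32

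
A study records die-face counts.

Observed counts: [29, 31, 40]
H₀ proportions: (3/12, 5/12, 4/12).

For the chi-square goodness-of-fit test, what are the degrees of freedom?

df = k − 1 = 3 − 1 = 2

degrees of freedom = 2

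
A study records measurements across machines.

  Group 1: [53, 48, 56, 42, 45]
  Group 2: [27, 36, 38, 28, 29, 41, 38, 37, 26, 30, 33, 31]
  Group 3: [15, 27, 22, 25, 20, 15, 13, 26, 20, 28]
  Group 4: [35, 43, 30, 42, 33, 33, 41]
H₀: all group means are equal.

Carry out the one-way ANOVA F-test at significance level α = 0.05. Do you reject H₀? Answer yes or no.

Group means [48.80, 32.83, 21.10, 36.71], grand mean 32.529
SSB = Σnᵢ(x̄ᵢ−x̄)² = 2753.675; SSW = ΣΣ(x−x̄ᵢ)² = 834.795
MSB = 2753.675/3 = 917.8918; MSW = 834.795/30 = 27.8265
F = MSB/MSW = 32.9862
df = (3, 30)
p-value (upper-tail) = 0.00000
At α=0.05: p < α → reject H₀

reject H₀: yes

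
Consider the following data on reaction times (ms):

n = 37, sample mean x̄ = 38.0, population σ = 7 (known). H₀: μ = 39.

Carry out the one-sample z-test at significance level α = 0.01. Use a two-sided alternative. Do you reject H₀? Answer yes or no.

reject H₀: no

SE = σ/√n = 7/√37 = 1.1508
z = (x̄−μ₀)/SE = (38.0−39)/1.1508 = -0.8690
p-value (two-sided) = 0.38487
At α=0.01: p ≥ α → fail to reject H₀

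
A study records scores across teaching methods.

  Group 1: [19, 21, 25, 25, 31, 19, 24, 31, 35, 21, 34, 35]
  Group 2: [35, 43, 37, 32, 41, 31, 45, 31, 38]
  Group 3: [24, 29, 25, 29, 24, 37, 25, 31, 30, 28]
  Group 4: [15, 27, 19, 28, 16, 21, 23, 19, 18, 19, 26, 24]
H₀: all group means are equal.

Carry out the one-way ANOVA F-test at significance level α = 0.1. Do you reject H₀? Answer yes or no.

Group means [26.67, 37.00, 28.20, 21.25], grand mean 27.674
SSB = Σnᵢ(x̄ᵢ−x̄)² = 1292.925; SSW = ΣΣ(x−x̄ᵢ)² = 992.517
MSB = 1292.925/3 = 430.9751; MSW = 992.517/39 = 25.4491
F = MSB/MSW = 16.9348
df = (3, 39)
p-value (upper-tail) = 0.00000
At α=0.1: p < α → reject H₀

reject H₀: yes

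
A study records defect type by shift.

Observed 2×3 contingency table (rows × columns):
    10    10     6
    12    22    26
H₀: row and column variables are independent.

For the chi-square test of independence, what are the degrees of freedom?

degrees of freedom = 2

df = (r−1)(c−1) = (2−1)·(3−1) = 2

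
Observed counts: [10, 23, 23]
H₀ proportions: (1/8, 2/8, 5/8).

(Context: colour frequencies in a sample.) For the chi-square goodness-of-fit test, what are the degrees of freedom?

df = k − 1 = 3 − 1 = 2

degrees of freedom = 2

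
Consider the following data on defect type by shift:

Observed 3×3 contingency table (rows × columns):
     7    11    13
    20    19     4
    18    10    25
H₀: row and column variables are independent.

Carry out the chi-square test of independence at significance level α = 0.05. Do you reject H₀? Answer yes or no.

reject H₀: yes

Row totals [31, 43, 53], col totals [45, 40, 42], n=127
χ² = (7−10.98)²/10.98 + (11−9.76)²/9.76 + (13−10.25)²/10.25 + (20−15.24)²/15.24 + (19−13.54)²/13.54 + (4−14.22)²/14.22 + (18−18.78)²/18.78 + (10−16.69)²/16.69 + (25−17.53)²/17.53 = 19.2734
df = 4
p-value (upper-tail) = 0.00069
At α=0.05: p < α → reject H₀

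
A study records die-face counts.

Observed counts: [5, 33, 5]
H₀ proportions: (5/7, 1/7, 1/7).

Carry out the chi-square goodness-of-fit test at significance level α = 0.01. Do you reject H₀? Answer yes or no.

n = 43; E_i = n·p_i = [30.71, 6.14, 6.14]
χ² = (5−30.71)²/30.71 + (33−6.14)²/6.14 + (5−6.14)²/6.14 = 139.1628
df = 2
p-value (upper-tail) = 0.00000
At α=0.01: p < α → reject H₀

reject H₀: yes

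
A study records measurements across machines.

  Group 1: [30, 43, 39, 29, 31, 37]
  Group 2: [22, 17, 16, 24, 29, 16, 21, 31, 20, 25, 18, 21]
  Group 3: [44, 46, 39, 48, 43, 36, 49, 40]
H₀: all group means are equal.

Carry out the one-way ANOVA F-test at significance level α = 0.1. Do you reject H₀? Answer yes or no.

reject H₀: yes

Group means [34.83, 21.67, 43.12], grand mean 31.308
SSB = Σnᵢ(x̄ᵢ−x̄)² = 2307.163; SSW = ΣΣ(x−x̄ᵢ)² = 566.375
MSB = 2307.163/2 = 1153.5817; MSW = 566.375/23 = 24.6250
F = MSB/MSW = 46.8460
df = (2, 23)
p-value (upper-tail) = 0.00000
At α=0.1: p < α → reject H₀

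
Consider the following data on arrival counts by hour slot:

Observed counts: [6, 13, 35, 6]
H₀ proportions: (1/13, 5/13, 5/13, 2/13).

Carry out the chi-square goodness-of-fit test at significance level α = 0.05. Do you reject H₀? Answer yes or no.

reject H₀: yes

n = 60; E_i = n·p_i = [4.62, 23.08, 23.08, 9.23]
χ² = (6−4.62)²/4.62 + (13−23.08)²/23.08 + (35−23.08)²/23.08 + (6−9.23)²/9.23 = 12.1067
df = 3
p-value (upper-tail) = 0.00703
At α=0.05: p < α → reject H₀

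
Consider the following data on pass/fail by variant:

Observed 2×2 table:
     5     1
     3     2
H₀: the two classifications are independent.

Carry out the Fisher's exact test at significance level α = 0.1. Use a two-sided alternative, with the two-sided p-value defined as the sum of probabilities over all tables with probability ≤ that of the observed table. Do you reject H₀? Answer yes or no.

Margins: r₁=6, r₂=5, c₁=8, c₂=3, n=11
p_obs = C(6,5)·C(5,3)/C(11,8); sum pmf over tables with pmf ≤ p_obs
p-value (two-sided) = 0.54545
At α=0.1: p ≥ α → fail to reject H₀

reject H₀: no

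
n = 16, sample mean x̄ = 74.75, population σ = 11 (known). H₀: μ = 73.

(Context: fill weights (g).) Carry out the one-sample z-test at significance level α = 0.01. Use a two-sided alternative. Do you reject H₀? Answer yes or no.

reject H₀: no

SE = σ/√n = 11/√16 = 2.7500
z = (x̄−μ₀)/SE = (74.75−73)/2.7500 = 0.6364
p-value (two-sided) = 0.52454
At α=0.01: p ≥ α → fail to reject H₀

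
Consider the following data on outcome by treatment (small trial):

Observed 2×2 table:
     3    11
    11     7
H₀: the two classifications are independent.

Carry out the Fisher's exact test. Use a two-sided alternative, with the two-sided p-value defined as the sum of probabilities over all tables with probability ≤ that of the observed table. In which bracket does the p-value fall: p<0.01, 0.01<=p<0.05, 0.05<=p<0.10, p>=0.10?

Margins: r₁=14, r₂=18, c₁=14, c₂=18, n=32
p_obs = C(14,3)·C(18,11)/C(32,14); sum pmf over tables with pmf ≤ p_obs
p-value (two-sided) = 0.03557
→ bracket: 0.01<=p<0.05

p-value bracket: 0.01<=p<0.05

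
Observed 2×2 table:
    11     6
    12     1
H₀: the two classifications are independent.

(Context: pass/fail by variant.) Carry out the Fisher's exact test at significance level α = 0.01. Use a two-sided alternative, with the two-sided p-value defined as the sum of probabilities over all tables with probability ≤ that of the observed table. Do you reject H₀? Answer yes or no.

Margins: r₁=17, r₂=13, c₁=23, c₂=7, n=30
p_obs = C(17,11)·C(13,12)/C(30,23); sum pmf over tables with pmf ≤ p_obs
p-value (two-sided) = 0.10375
At α=0.01: p ≥ α → fail to reject H₀

reject H₀: no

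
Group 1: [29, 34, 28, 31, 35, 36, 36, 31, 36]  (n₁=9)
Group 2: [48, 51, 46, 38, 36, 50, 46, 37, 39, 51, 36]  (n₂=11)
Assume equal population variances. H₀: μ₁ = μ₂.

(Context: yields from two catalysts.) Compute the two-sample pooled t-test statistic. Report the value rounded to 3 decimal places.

test statistic = -4.583

x̄₁=32.889, s₁=3.180, n₁=9
x̄₂=43.455, s₂=6.267, n₂=11
s_p² = [8·3.180² + 10·6.267²]/18 = 26.3120
SE = √(s_p²·(1/9+1/11)) = 2.3055
t = (32.889−43.455)/2.3055 = -4.5827
df = 18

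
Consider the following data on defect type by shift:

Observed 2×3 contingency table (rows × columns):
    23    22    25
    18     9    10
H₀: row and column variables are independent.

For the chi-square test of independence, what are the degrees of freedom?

df = (r−1)(c−1) = (2−1)·(3−1) = 2

degrees of freedom = 2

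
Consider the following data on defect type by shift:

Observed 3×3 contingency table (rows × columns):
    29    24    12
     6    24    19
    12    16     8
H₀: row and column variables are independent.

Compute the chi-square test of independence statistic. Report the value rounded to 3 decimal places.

test statistic = 15.085

Row totals [65, 49, 36], col totals [47, 64, 39], n=150
χ² = (29−20.37)²/20.37 + (24−27.73)²/27.73 + (12−16.90)²/16.90 + (6−15.35)²/15.35 + (24−20.91)²/20.91 + (19−12.74)²/12.74 + (12−11.28)²/11.28 + (16−15.36)²/15.36 + (8−9.36)²/9.36 = 15.0849
df = 4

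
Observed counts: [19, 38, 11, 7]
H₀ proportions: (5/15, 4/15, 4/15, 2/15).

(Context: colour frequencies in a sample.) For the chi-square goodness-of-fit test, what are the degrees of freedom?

degrees of freedom = 3

df = k − 1 = 4 − 1 = 3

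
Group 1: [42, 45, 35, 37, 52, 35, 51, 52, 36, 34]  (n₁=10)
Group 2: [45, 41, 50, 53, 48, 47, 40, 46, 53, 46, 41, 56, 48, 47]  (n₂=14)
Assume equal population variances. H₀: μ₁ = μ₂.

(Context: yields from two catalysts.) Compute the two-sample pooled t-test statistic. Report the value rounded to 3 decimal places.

x̄₁=41.900, s₁=7.549, n₁=10
x̄₂=47.214, s₂=4.726, n₂=14
s_p² = [9·7.549² + 13·4.726²]/22 = 36.5117
SE = √(s_p²·(1/10+1/14)) = 2.5018
t = (41.900−47.214)/2.5018 = -2.1242
df = 22

test statistic = -2.124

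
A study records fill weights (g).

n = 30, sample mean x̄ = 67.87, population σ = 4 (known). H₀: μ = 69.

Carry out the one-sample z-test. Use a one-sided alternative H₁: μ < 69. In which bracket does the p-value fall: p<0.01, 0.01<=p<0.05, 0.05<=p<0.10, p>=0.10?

p-value bracket: 0.05<=p<0.10

SE = σ/√n = 4/√30 = 0.7303
z = (x̄−μ₀)/SE = (67.87−69)/0.7303 = -1.5473
p-value (one-sided, H₁ less) = 0.06089
→ bracket: 0.05<=p<0.10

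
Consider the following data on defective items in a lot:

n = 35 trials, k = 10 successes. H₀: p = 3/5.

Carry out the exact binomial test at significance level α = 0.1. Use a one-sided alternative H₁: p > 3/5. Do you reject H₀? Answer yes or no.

Exact binomial: n=35, k=10, p₀=3/5=0.6000
P(X≥10) from Σ C(n,i)·p₀^i·(1−p₀)^(n−i)
p-value (one-sided, H₁ greater) = 0.99996
At α=0.1: p ≥ α → fail to reject H₀

reject H₀: no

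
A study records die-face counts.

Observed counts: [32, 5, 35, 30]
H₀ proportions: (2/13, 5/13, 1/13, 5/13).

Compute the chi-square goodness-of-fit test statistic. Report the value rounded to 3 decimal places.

test statistic = 142.961

n = 102; E_i = n·p_i = [15.69, 39.23, 7.85, 39.23]
χ² = (32−15.69)²/15.69 + (5−39.23)²/39.23 + (35−7.85)²/7.85 + (30−39.23)²/39.23 = 142.9608
df = 3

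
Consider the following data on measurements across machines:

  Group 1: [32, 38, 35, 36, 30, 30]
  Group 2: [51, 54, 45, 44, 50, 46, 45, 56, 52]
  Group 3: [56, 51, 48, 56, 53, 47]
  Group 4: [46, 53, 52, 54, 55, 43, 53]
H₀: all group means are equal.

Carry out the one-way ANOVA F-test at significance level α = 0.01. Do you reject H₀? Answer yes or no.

Group means [33.50, 49.22, 51.83, 50.86], grand mean 46.821
SSB = Σnᵢ(x̄ᵢ−x̄)² = 1381.361; SSW = ΣΣ(x−x̄ᵢ)² = 406.746
MSB = 1381.361/3 = 460.4537; MSW = 406.746/24 = 16.9478
F = MSB/MSW = 27.1690
df = (3, 24)
p-value (upper-tail) = 0.00000
At α=0.01: p < α → reject H₀

reject H₀: yes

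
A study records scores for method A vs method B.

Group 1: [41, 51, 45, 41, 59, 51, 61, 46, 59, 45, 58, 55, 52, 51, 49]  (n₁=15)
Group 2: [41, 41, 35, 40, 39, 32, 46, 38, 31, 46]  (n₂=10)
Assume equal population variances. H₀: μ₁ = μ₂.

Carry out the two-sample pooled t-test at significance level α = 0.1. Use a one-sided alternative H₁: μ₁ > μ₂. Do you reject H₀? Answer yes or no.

x̄₁=50.933, s₁=6.519, n₁=15
x̄₂=38.900, s₂=5.131, n₂=10
s_p² = [14·6.519² + 9·5.131²]/23 = 36.1667
SE = √(s_p²·(1/15+1/10)) = 2.4552
t = (50.933−38.900)/2.4552 = 4.9013
df = 23
p-value (one-sided, H₁ greater) = 0.00003
At α=0.1: p < α → reject H₀

reject H₀: yes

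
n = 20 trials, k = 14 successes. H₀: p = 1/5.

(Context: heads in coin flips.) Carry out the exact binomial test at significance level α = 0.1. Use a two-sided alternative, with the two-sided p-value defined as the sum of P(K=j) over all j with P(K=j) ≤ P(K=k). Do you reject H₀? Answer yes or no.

reject H₀: yes

Exact binomial: n=20, k=14, p₀=1/5=0.2000
P(X=j) = C(n,j)·p₀^j·(1−p₀)^(n−j); p = Σ P(X=j) over j with P(X=j) ≤ P(X=14)
p-value (two-sided) = 0.00000
At α=0.1: p < α → reject H₀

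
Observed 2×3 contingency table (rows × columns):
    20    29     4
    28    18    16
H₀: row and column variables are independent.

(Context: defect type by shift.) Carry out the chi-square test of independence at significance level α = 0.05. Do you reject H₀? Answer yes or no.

Row totals [53, 62], col totals [48, 47, 20], n=115
χ² = (20−22.12)²/22.12 + (29−21.66)²/21.66 + (4−9.22)²/9.22 + (28−25.88)²/25.88 + (18−25.34)²/25.34 + (16−10.78)²/10.78 = 10.4676
df = 2
p-value (upper-tail) = 0.00533
At α=0.05: p < α → reject H₀

reject H₀: yes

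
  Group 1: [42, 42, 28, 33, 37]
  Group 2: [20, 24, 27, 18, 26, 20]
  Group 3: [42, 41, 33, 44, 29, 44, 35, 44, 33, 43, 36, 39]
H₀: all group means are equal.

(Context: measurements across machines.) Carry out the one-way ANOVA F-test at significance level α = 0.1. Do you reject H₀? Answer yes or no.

Group means [36.40, 22.50, 38.58], grand mean 33.913
SSB = Σnᵢ(x̄ᵢ−x̄)² = 1074.209; SSW = ΣΣ(x−x̄ᵢ)² = 511.617
MSB = 1074.209/2 = 537.1047; MSW = 511.617/20 = 25.5808
F = MSB/MSW = 20.9964
df = (2, 20)
p-value (upper-tail) = 0.00001
At α=0.1: p < α → reject H₀

reject H₀: yes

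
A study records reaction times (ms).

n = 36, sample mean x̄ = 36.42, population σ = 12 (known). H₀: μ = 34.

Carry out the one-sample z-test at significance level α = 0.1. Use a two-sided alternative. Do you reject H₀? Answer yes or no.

SE = σ/√n = 12/√36 = 2.0000
z = (x̄−μ₀)/SE = (36.42−34)/2.0000 = 1.2100
p-value (two-sided) = 0.22628
At α=0.1: p ≥ α → fail to reject H₀

reject H₀: no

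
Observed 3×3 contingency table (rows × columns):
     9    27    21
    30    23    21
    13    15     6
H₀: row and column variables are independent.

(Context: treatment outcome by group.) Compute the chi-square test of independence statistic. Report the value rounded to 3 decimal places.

Row totals [57, 74, 34], col totals [52, 65, 48], n=165
χ² = (9−17.96)²/17.96 + (27−22.45)²/22.45 + (21−16.58)²/16.58 + (30−23.32)²/23.32 + (23−29.15)²/29.15 + (21−21.53)²/21.53 + (13−10.72)²/10.72 + (15−13.39)²/13.39 + (6−9.89)²/9.89 = 12.0042
df = 4

test statistic = 12.004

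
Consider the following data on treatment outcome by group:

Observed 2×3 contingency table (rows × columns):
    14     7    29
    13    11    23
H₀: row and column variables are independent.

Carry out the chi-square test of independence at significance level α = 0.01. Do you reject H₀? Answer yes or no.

Row totals [50, 47], col totals [27, 18, 52], n=97
χ² = (14−13.92)²/13.92 + (7−9.28)²/9.28 + (29−26.80)²/26.80 + (13−13.08)²/13.08 + (11−8.72)²/8.72 + (23−25.20)²/25.20 = 1.5269
df = 2
p-value (upper-tail) = 0.46605
At α=0.01: p ≥ α → fail to reject H₀

reject H₀: no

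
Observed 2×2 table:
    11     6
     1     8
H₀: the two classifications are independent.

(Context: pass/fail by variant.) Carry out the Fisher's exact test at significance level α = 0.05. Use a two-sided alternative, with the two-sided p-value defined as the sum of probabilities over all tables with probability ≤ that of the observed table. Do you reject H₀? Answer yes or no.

Margins: r₁=17, r₂=9, c₁=12, c₂=14, n=26
p_obs = C(17,11)·C(9,1)/C(26,12); sum pmf over tables with pmf ≤ p_obs
p-value (two-sided) = 0.01446
At α=0.05: p < α → reject H₀

reject H₀: yes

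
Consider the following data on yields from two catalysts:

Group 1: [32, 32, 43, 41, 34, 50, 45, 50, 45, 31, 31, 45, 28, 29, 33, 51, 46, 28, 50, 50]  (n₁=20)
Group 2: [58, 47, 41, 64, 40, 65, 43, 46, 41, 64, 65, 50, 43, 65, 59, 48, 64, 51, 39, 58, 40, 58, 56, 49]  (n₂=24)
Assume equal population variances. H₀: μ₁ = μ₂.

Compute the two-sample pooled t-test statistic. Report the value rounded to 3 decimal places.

test statistic = -4.549

x̄₁=39.700, s₁=8.658, n₁=20
x̄₂=52.250, s₂=9.470, n₂=24
s_p² = [19·8.658² + 23·9.470²]/42 = 83.0167
SE = √(s_p²·(1/20+1/24)) = 2.7586
t = (39.700−52.250)/2.7586 = -4.5494
df = 42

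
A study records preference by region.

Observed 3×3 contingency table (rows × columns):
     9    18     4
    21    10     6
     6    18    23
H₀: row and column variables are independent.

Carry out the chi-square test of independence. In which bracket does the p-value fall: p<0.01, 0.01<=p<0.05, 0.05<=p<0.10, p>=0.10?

p-value bracket: p<0.01

Row totals [31, 37, 47], col totals [36, 46, 33], n=115
χ² = (9−9.70)²/9.70 + (18−12.40)²/12.40 + (4−8.90)²/8.90 + (21−11.58)²/11.58 + (10−14.80)²/14.80 + (6−10.62)²/10.62 + (6−14.71)²/14.71 + (18−18.80)²/18.80 + (23−13.49)²/13.49 = 28.4001
df = 4
p-value (upper-tail) = 0.00001
→ bracket: p<0.01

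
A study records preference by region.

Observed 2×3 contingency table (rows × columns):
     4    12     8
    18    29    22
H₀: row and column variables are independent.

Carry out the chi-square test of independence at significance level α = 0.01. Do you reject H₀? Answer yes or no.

reject H₀: no

Row totals [24, 69], col totals [22, 41, 30], n=93
χ² = (4−5.68)²/5.68 + (12−10.58)²/10.58 + (8−7.74)²/7.74 + (18−16.32)²/16.32 + (29−30.42)²/30.42 + (22−22.26)²/22.26 = 0.9362
df = 2
p-value (upper-tail) = 0.62619
At α=0.01: p ≥ α → fail to reject H₀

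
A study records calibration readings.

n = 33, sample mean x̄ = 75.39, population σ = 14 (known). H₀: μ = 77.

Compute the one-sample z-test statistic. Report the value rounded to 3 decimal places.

SE = σ/√n = 14/√33 = 2.4371
z = (x̄−μ₀)/SE = (75.39−77)/2.4371 = -0.6606

test statistic = -0.661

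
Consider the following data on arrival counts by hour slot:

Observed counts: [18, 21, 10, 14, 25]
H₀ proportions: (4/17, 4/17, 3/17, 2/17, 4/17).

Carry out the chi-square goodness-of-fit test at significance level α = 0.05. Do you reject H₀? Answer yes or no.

reject H₀: no

n = 88; E_i = n·p_i = [20.71, 20.71, 15.53, 10.35, 20.71]
χ² = (18−20.71)²/20.71 + (21−20.71)²/20.71 + (10−15.53)²/15.53 + (14−10.35)²/10.35 + (25−20.71)²/20.71 = 4.5019
df = 4
p-value (upper-tail) = 0.34232
At α=0.05: p ≥ α → fail to reject H₀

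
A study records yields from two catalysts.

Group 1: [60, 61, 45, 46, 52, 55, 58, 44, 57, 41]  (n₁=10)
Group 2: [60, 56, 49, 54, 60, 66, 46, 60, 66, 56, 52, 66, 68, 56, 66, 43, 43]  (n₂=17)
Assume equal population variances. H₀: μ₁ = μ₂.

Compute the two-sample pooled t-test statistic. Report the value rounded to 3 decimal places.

x̄₁=51.900, s₁=7.340, n₁=10
x̄₂=56.882, s₂=8.238, n₂=17
s_p² = [9·7.340² + 16·8.238²]/25 = 62.8266
SE = √(s_p²·(1/10+1/17)) = 3.1589
t = (51.900−56.882)/3.1589 = -1.5773
df = 25

test statistic = -1.577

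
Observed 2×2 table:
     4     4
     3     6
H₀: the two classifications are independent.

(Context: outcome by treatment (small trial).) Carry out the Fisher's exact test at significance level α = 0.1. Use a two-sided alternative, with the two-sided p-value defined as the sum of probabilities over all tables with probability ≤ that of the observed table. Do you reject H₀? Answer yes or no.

Margins: r₁=8, r₂=9, c₁=7, c₂=10, n=17
p_obs = C(8,4)·C(9,3)/C(17,7); sum pmf over tables with pmf ≤ p_obs
p-value (two-sided) = 0.63719
At α=0.1: p ≥ α → fail to reject H₀

reject H₀: no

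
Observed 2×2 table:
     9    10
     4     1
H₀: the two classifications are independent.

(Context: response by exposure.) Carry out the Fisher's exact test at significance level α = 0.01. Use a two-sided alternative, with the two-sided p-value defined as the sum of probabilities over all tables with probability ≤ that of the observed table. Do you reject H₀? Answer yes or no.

reject H₀: no

Margins: r₁=19, r₂=5, c₁=13, c₂=11, n=24
p_obs = C(19,9)·C(5,4)/C(24,13); sum pmf over tables with pmf ≤ p_obs
p-value (two-sided) = 0.32712
At α=0.01: p ≥ α → fail to reject H₀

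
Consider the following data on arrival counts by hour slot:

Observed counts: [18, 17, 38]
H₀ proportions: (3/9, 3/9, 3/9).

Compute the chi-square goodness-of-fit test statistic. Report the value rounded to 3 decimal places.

n = 73; E_i = n·p_i = [24.33, 24.33, 24.33]
χ² = (18−24.33)²/24.33 + (17−24.33)²/24.33 + (38−24.33)²/24.33 = 11.5342
df = 2

test statistic = 11.534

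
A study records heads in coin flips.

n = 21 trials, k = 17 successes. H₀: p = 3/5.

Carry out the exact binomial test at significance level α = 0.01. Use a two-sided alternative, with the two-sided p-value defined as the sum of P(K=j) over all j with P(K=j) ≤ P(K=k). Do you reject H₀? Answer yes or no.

reject H₀: no

Exact binomial: n=21, k=17, p₀=3/5=0.6000
P(X=j) = C(n,j)·p₀^j·(1−p₀)^(n−j); p = Σ P(X=j) over j with P(X=j) ≤ P(X=17)
p-value (two-sided) = 0.07218
At α=0.01: p ≥ α → fail to reject H₀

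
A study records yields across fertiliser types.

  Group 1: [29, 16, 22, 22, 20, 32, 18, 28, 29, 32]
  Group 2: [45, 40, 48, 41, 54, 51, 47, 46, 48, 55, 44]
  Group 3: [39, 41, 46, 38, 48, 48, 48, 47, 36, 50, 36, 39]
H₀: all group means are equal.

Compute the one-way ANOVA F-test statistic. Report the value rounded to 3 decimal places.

test statistic = 52.005

Group means [24.80, 47.18, 43.00], grand mean 38.879
SSB = Σnᵢ(x̄ᵢ−x̄)² = 2944.279; SSW = ΣΣ(x−x̄ᵢ)² = 849.236
MSB = 2944.279/2 = 1472.1394; MSW = 849.236/30 = 28.3079
F = MSB/MSW = 52.0046
df = (2, 30)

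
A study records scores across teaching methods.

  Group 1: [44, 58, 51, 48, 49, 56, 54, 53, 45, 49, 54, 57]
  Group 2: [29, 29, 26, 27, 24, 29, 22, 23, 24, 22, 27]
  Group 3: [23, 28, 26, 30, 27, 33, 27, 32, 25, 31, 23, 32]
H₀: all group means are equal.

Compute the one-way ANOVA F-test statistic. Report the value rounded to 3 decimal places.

Group means [51.50, 25.64, 28.08], grand mean 35.343
SSB = Σnᵢ(x̄ᵢ−x̄)² = 4801.424; SSW = ΣΣ(x−x̄ᵢ)² = 442.462
MSB = 4801.424/2 = 2400.7118; MSW = 442.462/32 = 13.8269
F = MSB/MSW = 173.6257
df = (2, 32)

test statistic = 173.626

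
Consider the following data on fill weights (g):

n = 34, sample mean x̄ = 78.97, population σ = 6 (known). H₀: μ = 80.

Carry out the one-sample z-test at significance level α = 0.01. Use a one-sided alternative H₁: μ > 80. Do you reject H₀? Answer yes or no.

reject H₀: no

SE = σ/√n = 6/√34 = 1.0290
z = (x̄−μ₀)/SE = (78.97−80)/1.0290 = -1.0010
p-value (one-sided, H₁ greater) = 0.84158
At α=0.01: p ≥ α → fail to reject H₀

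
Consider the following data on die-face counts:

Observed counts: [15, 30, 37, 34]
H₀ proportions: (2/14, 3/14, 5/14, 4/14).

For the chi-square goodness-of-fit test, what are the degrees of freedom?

degrees of freedom = 3

df = k − 1 = 4 − 1 = 3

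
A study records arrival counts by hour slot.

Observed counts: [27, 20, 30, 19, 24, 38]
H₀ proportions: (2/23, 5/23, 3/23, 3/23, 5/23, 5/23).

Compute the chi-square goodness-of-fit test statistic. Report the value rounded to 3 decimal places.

n = 158; E_i = n·p_i = [13.74, 34.35, 20.61, 20.61, 34.35, 34.35]
χ² = (27−13.74)²/13.74 + (20−34.35)²/34.35 + (30−20.61)²/20.61 + (19−20.61)²/20.61 + (24−34.35)²/34.35 + (38−34.35)²/34.35 = 26.7036
df = 5

test statistic = 26.704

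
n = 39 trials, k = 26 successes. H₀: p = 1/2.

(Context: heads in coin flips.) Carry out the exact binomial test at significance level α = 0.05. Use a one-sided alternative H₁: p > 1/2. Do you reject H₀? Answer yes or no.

Exact binomial: n=39, k=26, p₀=1/2=0.5000
P(X≥26) from Σ C(n,i)·p₀^i·(1−p₀)^(n−i)
p-value (one-sided, H₁ greater) = 0.02663
At α=0.05: p < α → reject H₀

reject H₀: yes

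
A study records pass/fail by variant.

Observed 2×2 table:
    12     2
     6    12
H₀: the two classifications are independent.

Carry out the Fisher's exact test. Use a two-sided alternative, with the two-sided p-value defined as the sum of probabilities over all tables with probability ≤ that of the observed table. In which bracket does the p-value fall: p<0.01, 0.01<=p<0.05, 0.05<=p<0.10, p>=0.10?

Margins: r₁=14, r₂=18, c₁=18, c₂=14, n=32
p_obs = C(14,12)·C(18,6)/C(32,18); sum pmf over tables with pmf ≤ p_obs
p-value (two-sided) = 0.00450
→ bracket: p<0.01

p-value bracket: p<0.01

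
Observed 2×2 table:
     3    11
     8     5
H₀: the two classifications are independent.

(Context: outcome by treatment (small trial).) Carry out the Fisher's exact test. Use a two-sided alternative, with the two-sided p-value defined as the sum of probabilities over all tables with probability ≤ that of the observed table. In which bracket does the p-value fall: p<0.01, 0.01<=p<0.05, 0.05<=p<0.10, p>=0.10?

Margins: r₁=14, r₂=13, c₁=11, c₂=16, n=27
p_obs = C(14,3)·C(13,8)/C(27,11); sum pmf over tables with pmf ≤ p_obs
p-value (two-sided) = 0.05424
→ bracket: 0.05<=p<0.10

p-value bracket: 0.05<=p<0.10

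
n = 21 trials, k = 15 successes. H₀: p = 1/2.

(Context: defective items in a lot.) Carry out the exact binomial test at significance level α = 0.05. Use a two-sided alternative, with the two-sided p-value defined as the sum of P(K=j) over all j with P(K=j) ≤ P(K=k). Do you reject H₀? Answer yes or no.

Exact binomial: n=21, k=15, p₀=1/2=0.5000
P(X=j) = C(n,j)·p₀^j·(1−p₀)^(n−j); p = Σ P(X=j) over j with P(X=j) ≤ P(X=15)
p-value (two-sided) = 0.07835
At α=0.05: p ≥ α → fail to reject H₀

reject H₀: no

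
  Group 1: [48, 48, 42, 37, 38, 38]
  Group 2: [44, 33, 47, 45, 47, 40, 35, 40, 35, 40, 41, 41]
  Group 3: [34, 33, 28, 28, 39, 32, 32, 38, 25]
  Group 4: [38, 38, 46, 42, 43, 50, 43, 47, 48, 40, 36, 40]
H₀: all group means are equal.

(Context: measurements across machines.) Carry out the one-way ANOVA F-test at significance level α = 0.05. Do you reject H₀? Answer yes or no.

Group means [41.83, 40.67, 32.11, 42.58], grand mean 39.462
SSB = Σnᵢ(x̄ᵢ−x̄)² = 654.387; SSW = ΣΣ(x−x̄ᵢ)² = 749.306
MSB = 654.387/3 = 218.1289; MSW = 749.306/35 = 21.4087
F = MSB/MSW = 10.1888
df = (3, 35)
p-value (upper-tail) = 0.00006
At α=0.05: p < α → reject H₀

reject H₀: yes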